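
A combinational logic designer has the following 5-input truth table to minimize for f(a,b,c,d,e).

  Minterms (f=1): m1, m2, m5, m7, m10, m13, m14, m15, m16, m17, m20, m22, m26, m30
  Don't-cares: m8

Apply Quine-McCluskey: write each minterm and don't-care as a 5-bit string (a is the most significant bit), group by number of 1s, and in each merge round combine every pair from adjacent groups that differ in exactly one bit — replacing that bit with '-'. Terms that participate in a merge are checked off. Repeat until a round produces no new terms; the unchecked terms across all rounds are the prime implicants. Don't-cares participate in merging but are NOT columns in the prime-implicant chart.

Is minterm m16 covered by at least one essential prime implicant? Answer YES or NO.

size-2^0 implicants → 00001(✓)  00010(✓)  00101(✓)  00111(✓)  01000(✓)  01010(✓)  01101(✓)  01110(✓)  01111(✓)  10000(✓)  10001(✓)  10100(✓)  10110(✓)  11010(✓)  11110(✓)
size-2^1 implicants → -0001  -1010(✓)  -1110(✓)  0-010  0-101(✓)  0-111(✓)  00-01  001-1(✓)  01-10(✓)  010-0  011-1(✓)  0111-  1-110  10-00  1000-  101-0  11-10(✓)
size-2^2 implicants → -1-10  0-1-1
Unchecked terms (primes): -0001, -1-10, 0-010, 0-1-1, 00-01, 010-0, 0111-, 1-110, 10-00, 1000-, 101-0
Minterm coverage:
  m1 ⊆ -0001,00-01
  m2 ⊆ 0-010 [E]
  m5 ⊆ 0-1-1,00-01
  m7 ⊆ 0-1-1 [E]
  m10 ⊆ -1-10,0-010,010-0
  m13 ⊆ 0-1-1 [E]
  m14 ⊆ -1-10,0111-
  m15 ⊆ 0-1-1,0111-
  m16 ⊆ 10-00,1000-
  m17 ⊆ -0001,1000-
  m20 ⊆ 10-00,101-0
  m22 ⊆ 1-110,101-0
  m26 ⊆ -1-10 [E]
  m30 ⊆ -1-10,1-110
E = {-1-10, 0-010, 0-1-1}

NO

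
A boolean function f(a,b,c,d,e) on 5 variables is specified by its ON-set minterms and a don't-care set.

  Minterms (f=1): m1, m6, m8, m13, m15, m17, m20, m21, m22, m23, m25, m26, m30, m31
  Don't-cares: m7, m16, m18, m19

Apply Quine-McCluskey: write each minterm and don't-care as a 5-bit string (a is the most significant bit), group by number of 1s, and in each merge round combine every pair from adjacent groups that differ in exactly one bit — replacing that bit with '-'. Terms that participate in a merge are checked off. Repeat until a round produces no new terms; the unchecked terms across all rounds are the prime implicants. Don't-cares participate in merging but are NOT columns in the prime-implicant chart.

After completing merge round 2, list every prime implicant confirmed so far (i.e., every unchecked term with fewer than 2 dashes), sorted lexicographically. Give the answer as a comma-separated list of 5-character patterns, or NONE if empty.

Round 0: 00001✓ 00110✓ 00111✓ 01000 01101✓ 01111✓ 10000✓ 10001✓ 10010✓ 10011✓ 10100✓ 10101✓ 10110✓ 10111✓ 11001✓ 11010✓ 11110✓ 11111✓
Round 1: -0001 -0110✓ -0111✓ -1111✓ 0-111✓ 0011-✓ 011-1 1-001 1-010✓ 1-110✓ 1-111✓ 10-00✓ 10-01✓ 10-10✓ 10-11✓ 100-0✓ 100-1✓ 1000-✓ 1001-✓ 101-0✓ 101-1✓ 1010-✓ 1011-✓ 11-10✓ 1111-✓
Round 2: --111 -011- 1--10 1-11- 10--0✓ 10--1✓ 10-0-✓ 10-1-✓ 100--✓ 101--✓
Round 3: 10---
PIs = {--111, -0001, -011-, 01000, 011-1, 1--10, 1-001, 1-11-, 10---}

-0001, 01000, 011-1, 1-001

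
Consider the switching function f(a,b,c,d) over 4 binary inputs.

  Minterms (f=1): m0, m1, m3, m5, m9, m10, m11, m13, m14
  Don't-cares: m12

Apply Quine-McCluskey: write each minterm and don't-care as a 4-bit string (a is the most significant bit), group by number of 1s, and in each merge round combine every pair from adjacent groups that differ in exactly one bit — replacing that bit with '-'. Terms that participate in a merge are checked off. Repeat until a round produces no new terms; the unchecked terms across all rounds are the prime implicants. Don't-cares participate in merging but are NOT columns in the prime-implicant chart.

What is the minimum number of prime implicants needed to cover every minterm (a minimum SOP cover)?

4

Round 0: 0000✓ 0001✓ 0011✓ 0101✓ 1001✓ 1010✓ 1011✓ 1100✓ 1101✓ 1110✓
Round 1: -001✓ -011✓ -101✓ 0-01✓ 00-1✓ 000- 1-01✓ 1-10 10-1✓ 101- 11-0 110-
Round 2: --01 -0-1
PIs = {--01, -0-1, 000-, 1-10, 101-, 11-0, 110-}
Coverage chart:
  m0: 000- ←essential
  m1: --01,-0-1,000-
  m3: -0-1 ←essential
  m5: --01 ←essential
  m9: --01,-0-1
  m10: 1-10,101-
  m11: -0-1,101-
  m13: --01,110-
  m14: 1-10,11-0
Essential: --01, -0-1, 000-
Petrick residual → 1-10
Min cover (4 terms): c'd + b'd + a'b'c' + acd'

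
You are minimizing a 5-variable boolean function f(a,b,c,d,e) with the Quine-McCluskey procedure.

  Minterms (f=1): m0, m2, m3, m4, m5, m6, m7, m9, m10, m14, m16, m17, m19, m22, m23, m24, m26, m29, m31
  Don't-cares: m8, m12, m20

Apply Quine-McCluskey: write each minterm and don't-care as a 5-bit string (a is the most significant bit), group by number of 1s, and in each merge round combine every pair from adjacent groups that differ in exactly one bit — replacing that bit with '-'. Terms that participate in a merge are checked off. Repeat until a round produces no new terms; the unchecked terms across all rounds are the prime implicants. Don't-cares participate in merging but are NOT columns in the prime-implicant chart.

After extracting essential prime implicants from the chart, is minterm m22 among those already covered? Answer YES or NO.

size-2^0 implicants → 00000(✓)  00010(✓)  00011(✓)  00100(✓)  00101(✓)  00110(✓)  00111(✓)  01000(✓)  01001(✓)  01010(✓)  01100(✓)  01110(✓)  10000(✓)  10001(✓)  10011(✓)  10100(✓)  10110(✓)  10111(✓)  11000(✓)  11010(✓)  11101(✓)  11111(✓)
size-2^1 implicants → -0000(✓)  -0011(✓)  -0100(✓)  -0110(✓)  -0111(✓)  -1000(✓)  -1010(✓)  0-000(✓)  0-010(✓)  0-100(✓)  0-110(✓)  00-00(✓)  00-10(✓)  00-11(✓)  000-0(✓)  0001-(✓)  001-0(✓)  001-1(✓)  0010-(✓)  0011-(✓)  01-00(✓)  01-10(✓)  010-0(✓)  0100-  011-0(✓)  1-000(✓)  1-111  10-00(✓)  10-11(✓)  100-1  1000-  101-0(✓)  1011-(✓)  110-0(✓)  111-1
size-2^2 implicants → --000  -0-00  -0-11  -01-0  -011-  -10-0  0--00(✓)  0--10(✓)  0-0-0(✓)  0-1-0(✓)  00--0(✓)  00-1-  001--  01--0(✓)
size-2^3 implicants → 0---0
Unchecked terms (primes): --000, -0-00, -0-11, -01-0, -011-, -10-0, 0---0, 00-1-, 001--, 0100-, 1-111, 100-1, 1000-, 111-1
Minterm coverage:
  m0 ⊆ --000,-0-00,0---0
  m2 ⊆ 0---0,00-1-
  m3 ⊆ -0-11,00-1-
  m4 ⊆ -0-00,-01-0,0---0,001--
  m5 ⊆ 001-- [E]
  m6 ⊆ -01-0,-011-,0---0,00-1-,001--
  m7 ⊆ -0-11,-011-,00-1-,001--
  m9 ⊆ 0100- [E]
  m10 ⊆ -10-0,0---0
  m14 ⊆ 0---0 [E]
  m16 ⊆ --000,-0-00,1000-
  m17 ⊆ 100-1,1000-
  m19 ⊆ -0-11,100-1
  m22 ⊆ -01-0,-011-
  m23 ⊆ -0-11,-011-,1-111
  m24 ⊆ --000,-10-0
  m26 ⊆ -10-0 [E]
  m29 ⊆ 111-1 [E]
  m31 ⊆ 1-111,111-1
E = {-10-0, 0---0, 001--, 0100-, 111-1}

NO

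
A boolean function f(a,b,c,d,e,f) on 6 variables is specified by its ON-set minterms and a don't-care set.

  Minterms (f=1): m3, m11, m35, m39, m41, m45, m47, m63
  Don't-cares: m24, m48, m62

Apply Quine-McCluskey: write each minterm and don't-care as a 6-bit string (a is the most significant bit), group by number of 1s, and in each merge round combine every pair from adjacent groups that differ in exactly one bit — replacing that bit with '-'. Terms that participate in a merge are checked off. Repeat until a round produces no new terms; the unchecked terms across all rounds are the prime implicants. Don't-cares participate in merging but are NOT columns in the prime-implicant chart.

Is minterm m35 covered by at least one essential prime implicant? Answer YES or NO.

NO

size-2^0 implicants → 000011(✓)  001011(✓)  011000  100011(✓)  100111(✓)  101001(✓)  101101(✓)  101111(✓)  110000  111110(✓)  111111(✓)
size-2^1 implicants → -00011  00-011  1-1111  10-111  100-11  101-01  1011-1  11111-
Unchecked terms (primes): -00011, 00-011, 011000, 1-1111, 10-111, 100-11, 101-01, 1011-1, 110000, 11111-
Minterm coverage:
  m3 ⊆ -00011,00-011
  m11 ⊆ 00-011 [E]
  m35 ⊆ -00011,100-11
  m39 ⊆ 10-111,100-11
  m41 ⊆ 101-01 [E]
  m45 ⊆ 101-01,1011-1
  m47 ⊆ 1-1111,10-111,1011-1
  m63 ⊆ 1-1111,11111-
E = {00-011, 101-01}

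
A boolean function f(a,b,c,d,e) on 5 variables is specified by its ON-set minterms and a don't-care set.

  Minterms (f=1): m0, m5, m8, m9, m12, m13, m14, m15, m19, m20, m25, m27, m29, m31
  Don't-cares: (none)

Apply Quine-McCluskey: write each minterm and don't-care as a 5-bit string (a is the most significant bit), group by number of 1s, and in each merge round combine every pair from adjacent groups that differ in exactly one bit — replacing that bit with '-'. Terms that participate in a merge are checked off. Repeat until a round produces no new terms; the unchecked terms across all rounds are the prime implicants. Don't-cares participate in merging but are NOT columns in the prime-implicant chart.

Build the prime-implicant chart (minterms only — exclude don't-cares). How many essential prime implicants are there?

5

[col 0] 00000*, 00101*, 01000*, 01001*, 01100*, 01101*, 01110*, 01111*, 10011*, 10100, 11001*, 11011*, 11101*, 11111*
[col 1] -1001*, -1101*, -1111*, 0-000, 0-101, 01-00*, 01-01*, 0100-*, 011-0*, 011-1*, 0110-*, 0111-*, 1-011, 11-01*, 11-11*, 110-1*, 111-1*
[col 2] -1-01, -11-1, 01-0-, 011--, 11--1
Prime implicants: -1-01, -11-1, 0-000, 0-101, 01-0-, 011--, 1-011, 10100, 11--1
PI chart (minterm → PIs covering it):
  0 | 0-000  (sole → essential)
  5 | 0-101  (sole → essential)
  8 | 0-000,01-0-
  9 | -1-01,01-0-
  12 | 01-0-,011--
  13 | -1-01,-11-1,0-101,01-0-,011--
  14 | 011--  (sole → essential)
  15 | -11-1,011--
  19 | 1-011  (sole → essential)
  20 | 10100  (sole → essential)
  25 | -1-01,11--1
  27 | 1-011,11--1
  29 | -1-01,-11-1,11--1
  31 | -11-1,11--1
Essential prime implicants: 0-000, 0-101, 011--, 1-011, 10100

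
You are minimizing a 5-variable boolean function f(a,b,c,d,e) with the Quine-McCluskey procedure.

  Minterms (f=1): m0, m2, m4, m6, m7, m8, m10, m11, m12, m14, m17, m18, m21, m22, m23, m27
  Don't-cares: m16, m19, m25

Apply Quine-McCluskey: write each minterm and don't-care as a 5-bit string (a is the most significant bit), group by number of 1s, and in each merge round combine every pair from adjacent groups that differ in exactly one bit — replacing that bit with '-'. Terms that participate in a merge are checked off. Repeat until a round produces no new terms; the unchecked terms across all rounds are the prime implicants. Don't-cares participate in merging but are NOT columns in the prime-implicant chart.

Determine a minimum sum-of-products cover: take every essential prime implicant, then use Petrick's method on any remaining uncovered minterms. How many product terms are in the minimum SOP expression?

5

size-2^0 implicants → 00000(✓)  00010(✓)  00100(✓)  00110(✓)  00111(✓)  01000(✓)  01010(✓)  01011(✓)  01100(✓)  01110(✓)  10000(✓)  10001(✓)  10010(✓)  10011(✓)  10101(✓)  10110(✓)  10111(✓)  11001(✓)  11011(✓)
size-2^1 implicants → -0000(✓)  -0010(✓)  -0110(✓)  -0111(✓)  -1011  0-000(✓)  0-010(✓)  0-100(✓)  0-110(✓)  00-00(✓)  00-10(✓)  000-0(✓)  001-0(✓)  0011-(✓)  01-00(✓)  01-10(✓)  010-0(✓)  0101-  011-0(✓)  1-001(✓)  1-011(✓)  10-01(✓)  10-10(✓)  10-11(✓)  100-0(✓)  100-1(✓)  1000-(✓)  1001-(✓)  101-1(✓)  1011-(✓)  110-1(✓)
size-2^2 implicants → -0-10  -00-0  -011-  0--00(✓)  0--10(✓)  0-0-0(✓)  0-1-0(✓)  00--0(✓)  01--0(✓)  1-0-1  10--1  10-1-  100--
size-2^3 implicants → 0---0
Unchecked terms (primes): -0-10, -00-0, -011-, -1011, 0---0, 0101-, 1-0-1, 10--1, 10-1-, 100--
Minterm coverage:
  m0 ⊆ -00-0,0---0
  m2 ⊆ -0-10,-00-0,0---0
  m4 ⊆ 0---0 [E]
  m6 ⊆ -0-10,-011-,0---0
  m7 ⊆ -011- [E]
  m8 ⊆ 0---0 [E]
  m10 ⊆ 0---0,0101-
  m11 ⊆ -1011,0101-
  m12 ⊆ 0---0 [E]
  m14 ⊆ 0---0 [E]
  m17 ⊆ 1-0-1,10--1,100--
  m18 ⊆ -0-10,-00-0,10-1-,100--
  m21 ⊆ 10--1 [E]
  m22 ⊆ -0-10,-011-,10-1-
  m23 ⊆ -011-,10--1,10-1-
  m27 ⊆ -1011,1-0-1
E = {-011-, 0---0, 10--1}
Petrick residual → -0-10, -1011
Cover = b'de' + b'cd + bc'de + a'e' + ab'e  |cover|=5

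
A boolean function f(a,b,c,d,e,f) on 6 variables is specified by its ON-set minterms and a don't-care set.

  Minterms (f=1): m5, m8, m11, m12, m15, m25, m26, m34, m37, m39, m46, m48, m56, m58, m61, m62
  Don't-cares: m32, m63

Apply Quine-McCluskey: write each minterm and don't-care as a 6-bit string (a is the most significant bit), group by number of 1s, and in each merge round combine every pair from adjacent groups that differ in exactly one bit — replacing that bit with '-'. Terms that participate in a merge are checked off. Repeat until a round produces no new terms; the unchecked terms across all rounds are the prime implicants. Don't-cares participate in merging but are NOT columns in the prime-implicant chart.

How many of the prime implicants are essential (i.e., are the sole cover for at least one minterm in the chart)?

9

size-2^0 implicants → 000101(✓)  001000(✓)  001011(✓)  001100(✓)  001111(✓)  011001  011010(✓)  100000(✓)  100010(✓)  100101(✓)  100111(✓)  101110(✓)  110000(✓)  111000(✓)  111010(✓)  111101(✓)  111110(✓)  111111(✓)
size-2^1 implicants → -00101  -11010  001-00  001-11  1-0000  1-1110  1000-0  1001-1  11-000  111-10  1110-0  1111-1  11111-
Unchecked terms (primes): -00101, -11010, 001-00, 001-11, 011001, 1-0000, 1-1110, 1000-0, 1001-1, 11-000, 111-10, 1110-0, 1111-1, 11111-
Minterm coverage:
  m5 ⊆ -00101 [E]
  m8 ⊆ 001-00 [E]
  m11 ⊆ 001-11 [E]
  m12 ⊆ 001-00 [E]
  m15 ⊆ 001-11 [E]
  m25 ⊆ 011001 [E]
  m26 ⊆ -11010 [E]
  m34 ⊆ 1000-0 [E]
  m37 ⊆ -00101,1001-1
  m39 ⊆ 1001-1 [E]
  m46 ⊆ 1-1110 [E]
  m48 ⊆ 1-0000,11-000
  m56 ⊆ 11-000,1110-0
  m58 ⊆ -11010,111-10,1110-0
  m61 ⊆ 1111-1 [E]
  m62 ⊆ 1-1110,111-10,11111-
E = {-00101, -11010, 001-00, 001-11, 011001, 1-1110, 1000-0, 1001-1, 1111-1}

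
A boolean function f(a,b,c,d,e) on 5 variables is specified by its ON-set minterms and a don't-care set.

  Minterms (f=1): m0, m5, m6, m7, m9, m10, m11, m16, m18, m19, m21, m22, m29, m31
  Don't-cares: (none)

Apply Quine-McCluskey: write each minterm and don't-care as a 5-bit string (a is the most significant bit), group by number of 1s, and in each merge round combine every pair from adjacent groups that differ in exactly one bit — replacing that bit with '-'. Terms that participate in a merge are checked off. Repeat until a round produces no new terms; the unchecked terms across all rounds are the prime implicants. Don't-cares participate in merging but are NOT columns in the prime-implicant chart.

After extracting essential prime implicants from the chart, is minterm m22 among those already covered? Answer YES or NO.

NO

[col 0] 00000*, 00101*, 00110*, 00111*, 01001*, 01010*, 01011*, 10000*, 10010*, 10011*, 10101*, 10110*, 11101*, 11111*
[col 1] -0000, -0101, -0110, 001-1, 0011-, 010-1, 0101-, 1-101, 10-10, 100-0, 1001-, 111-1
Prime implicants: -0000, -0101, -0110, 001-1, 0011-, 010-1, 0101-, 1-101, 10-10, 100-0, 1001-, 111-1
PI chart (minterm → PIs covering it):
  0 | -0000  (sole → essential)
  5 | -0101,001-1
  6 | -0110,0011-
  7 | 001-1,0011-
  9 | 010-1  (sole → essential)
  10 | 0101-  (sole → essential)
  11 | 010-1,0101-
  16 | -0000,100-0
  18 | 10-10,100-0,1001-
  19 | 1001-  (sole → essential)
  21 | -0101,1-101
  22 | -0110,10-10
  29 | 1-101,111-1
  31 | 111-1  (sole → essential)
Essential prime implicants: -0000, 010-1, 0101-, 1001-, 111-1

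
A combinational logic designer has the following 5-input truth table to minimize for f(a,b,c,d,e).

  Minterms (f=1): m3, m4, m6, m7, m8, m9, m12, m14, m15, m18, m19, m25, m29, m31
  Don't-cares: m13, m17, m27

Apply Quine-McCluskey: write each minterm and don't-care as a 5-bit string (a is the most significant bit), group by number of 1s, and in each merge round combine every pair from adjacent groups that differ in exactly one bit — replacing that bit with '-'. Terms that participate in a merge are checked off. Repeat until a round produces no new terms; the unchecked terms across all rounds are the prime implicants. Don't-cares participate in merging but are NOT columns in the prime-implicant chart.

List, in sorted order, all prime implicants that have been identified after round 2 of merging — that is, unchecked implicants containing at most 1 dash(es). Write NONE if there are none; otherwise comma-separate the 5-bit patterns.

[col 0] 00011*, 00100*, 00110*, 00111*, 01000*, 01001*, 01100*, 01101*, 01110*, 01111*, 10001*, 10010*, 10011*, 11001*, 11011*, 11101*, 11111*
[col 1] -0011, -1001*, -1101*, -1111*, 0-100*, 0-110*, 0-111*, 00-11, 001-0*, 0011-*, 01-00*, 01-01*, 0100-*, 011-0*, 011-1*, 0110-*, 0111-*, 1-001*, 1-011*, 100-1*, 1001-, 11-01*, 11-11*, 110-1*, 111-1*
[col 2] -1-01, -11-1, 0-1-0, 0-11-, 01-0-, 011--, 1-0-1, 11--1
Prime implicants: -0011, -1-01, -11-1, 0-1-0, 0-11-, 00-11, 01-0-, 011--, 1-0-1, 1001-, 11--1

-0011, 00-11, 1001-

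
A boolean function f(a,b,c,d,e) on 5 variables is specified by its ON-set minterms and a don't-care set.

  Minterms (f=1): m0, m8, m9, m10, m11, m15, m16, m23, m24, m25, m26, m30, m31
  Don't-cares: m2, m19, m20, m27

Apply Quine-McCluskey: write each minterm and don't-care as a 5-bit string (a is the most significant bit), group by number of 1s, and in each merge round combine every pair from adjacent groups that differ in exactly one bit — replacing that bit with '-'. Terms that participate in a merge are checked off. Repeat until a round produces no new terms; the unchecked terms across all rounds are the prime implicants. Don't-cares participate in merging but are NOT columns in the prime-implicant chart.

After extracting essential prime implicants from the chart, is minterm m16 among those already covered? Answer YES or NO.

Round 0: 00000✓ 00010✓ 01000✓ 01001✓ 01010✓ 01011✓ 01111✓ 10000✓ 10011✓ 10100✓ 10111✓ 11000✓ 11001✓ 11010✓ 11011✓ 11110✓ 11111✓
Round 1: -0000✓ -1000✓ -1001✓ -1010✓ -1011✓ -1111✓ 0-000✓ 0-010✓ 000-0✓ 01-11✓ 010-0✓ 010-1✓ 0100-✓ 0101-✓ 1-000✓ 1-011✓ 1-111✓ 10-00 10-11✓ 11-10✓ 11-11✓ 110-0✓ 110-1✓ 1100-✓ 1101-✓ 1111-✓
Round 2: --000 -1-11 -10-0✓ -10-1✓ -100-✓ -101-✓ 0-0-0 010--✓ 1--11 11-1- 110--✓
Round 3: -10--
PIs = {--000, -1-11, -10--, 0-0-0, 1--11, 10-00, 11-1-}
Coverage chart:
  m0: --000,0-0-0
  m8: --000,-10--,0-0-0
  m9: -10-- ←essential
  m10: -10--,0-0-0
  m11: -1-11,-10--
  m15: -1-11 ←essential
  m16: --000,10-00
  m23: 1--11 ←essential
  m24: --000,-10--
  m25: -10-- ←essential
  m26: -10--,11-1-
  m30: 11-1- ←essential
  m31: -1-11,1--11,11-1-
Essential: -1-11, -10--, 1--11, 11-1-

NO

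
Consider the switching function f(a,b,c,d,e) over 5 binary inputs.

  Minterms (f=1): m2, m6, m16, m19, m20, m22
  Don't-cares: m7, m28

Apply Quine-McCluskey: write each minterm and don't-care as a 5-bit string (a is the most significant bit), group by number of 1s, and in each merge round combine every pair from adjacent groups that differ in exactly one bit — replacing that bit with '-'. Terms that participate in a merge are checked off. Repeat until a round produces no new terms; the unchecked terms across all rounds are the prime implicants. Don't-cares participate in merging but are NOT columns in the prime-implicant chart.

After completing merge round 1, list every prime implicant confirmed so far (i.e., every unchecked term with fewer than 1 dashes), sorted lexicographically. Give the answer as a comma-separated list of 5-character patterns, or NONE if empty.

[col 0] 00010*, 00110*, 00111*, 10000*, 10011, 10100*, 10110*, 11100*
[col 1] -0110, 00-10, 0011-, 1-100, 10-00, 101-0
Prime implicants: -0110, 00-10, 0011-, 1-100, 10-00, 10011, 101-0

10011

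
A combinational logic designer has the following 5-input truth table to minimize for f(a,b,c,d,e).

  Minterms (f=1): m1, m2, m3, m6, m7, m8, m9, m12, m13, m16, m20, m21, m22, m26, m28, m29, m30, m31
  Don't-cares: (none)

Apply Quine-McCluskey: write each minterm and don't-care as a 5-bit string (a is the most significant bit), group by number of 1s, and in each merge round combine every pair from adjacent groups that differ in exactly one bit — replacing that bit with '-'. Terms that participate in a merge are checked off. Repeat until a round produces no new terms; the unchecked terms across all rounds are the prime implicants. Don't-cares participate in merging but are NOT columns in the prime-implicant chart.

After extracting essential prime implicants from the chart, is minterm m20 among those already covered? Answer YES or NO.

Round 0: 00001✓ 00010✓ 00011✓ 00110✓ 00111✓ 01000✓ 01001✓ 01100✓ 01101✓ 10000✓ 10100✓ 10101✓ 10110✓ 11010✓ 11100✓ 11101✓ 11110✓ 11111✓
Round 1: -0110 -1100✓ -1101✓ 0-001 00-10✓ 00-11✓ 000-1 0001-✓ 0011-✓ 01-00✓ 01-01✓ 0100-✓ 0110-✓ 1-100✓ 1-101✓ 1-110✓ 10-00 101-0✓ 1010-✓ 11-10 111-0✓ 111-1✓ 1110-✓ 1111-✓
Round 2: -110- 00-1- 01-0- 1-1-0 1-10- 111--
PIs = {-0110, -110-, 0-001, 00-1-, 000-1, 01-0-, 1-1-0, 1-10-, 10-00, 11-10, 111--}
Coverage chart:
  m1: 0-001,000-1
  m2: 00-1- ←essential
  m3: 00-1-,000-1
  m6: -0110,00-1-
  m7: 00-1- ←essential
  m8: 01-0- ←essential
  m9: 0-001,01-0-
  m12: -110-,01-0-
  m13: -110-,01-0-
  m16: 10-00 ←essential
  m20: 1-1-0,1-10-,10-00
  m21: 1-10- ←essential
  m22: -0110,1-1-0
  m26: 11-10 ←essential
  m28: -110-,1-1-0,1-10-,111--
  m29: -110-,1-10-,111--
  m30: 1-1-0,11-10,111--
  m31: 111-- ←essential
Essential: 00-1-, 01-0-, 1-10-, 10-00, 11-10, 111--

YES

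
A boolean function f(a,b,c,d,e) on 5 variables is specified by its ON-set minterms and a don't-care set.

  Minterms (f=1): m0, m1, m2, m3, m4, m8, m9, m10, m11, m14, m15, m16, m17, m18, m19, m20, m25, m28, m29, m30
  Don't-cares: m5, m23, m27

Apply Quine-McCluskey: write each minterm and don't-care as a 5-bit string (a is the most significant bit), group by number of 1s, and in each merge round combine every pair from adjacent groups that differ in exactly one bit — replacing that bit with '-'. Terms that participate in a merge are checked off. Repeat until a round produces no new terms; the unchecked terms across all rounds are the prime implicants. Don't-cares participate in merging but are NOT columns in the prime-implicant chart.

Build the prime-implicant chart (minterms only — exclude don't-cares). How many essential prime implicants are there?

[col 0] 00000*, 00001*, 00010*, 00011*, 00100*, 00101*, 01000*, 01001*, 01010*, 01011*, 01110*, 01111*, 10000*, 10001*, 10010*, 10011*, 10100*, 10111*, 11001*, 11011*, 11100*, 11101*, 11110*
[col 1] -0000*, -0001*, -0010*, -0011*, -0100*, -1001*, -1011*, -1110, 0-000*, 0-001*, 0-010*, 0-011*, 00-00*, 00-01*, 000-0*, 000-1*, 0000-*, 0001-*, 0010-*, 01-10*, 01-11*, 010-0*, 010-1*, 0100-*, 0101-*, 0111-*, 1-001*, 1-011*, 1-100, 10-00*, 10-11, 100-0*, 100-1*, 1000-*, 1001-*, 11-01, 110-1*, 111-0, 1110-
[col 2] --001*, --011*, -0-00, -00-0*, -00-1*, -000-*, -001-*, -10-1*, 0-0-0*, 0-0-1*, 0-00-*, 0-01-*, 00-0-, 000--*, 01-1-, 010--*, 1-0-1*, 100--*
[col 3] --0-1, -00--, 0-0--
Prime implicants: --0-1, -0-00, -00--, -1110, 0-0--, 00-0-, 01-1-, 1-100, 10-11, 11-01, 111-0, 1110-
PI chart (minterm → PIs covering it):
  0 | -0-00,-00--,0-0--,00-0-
  1 | --0-1,-00--,0-0--,00-0-
  2 | -00--,0-0--
  3 | --0-1,-00--,0-0--
  4 | -0-00,00-0-
  8 | 0-0--  (sole → essential)
  9 | --0-1,0-0--
  10 | 0-0--,01-1-
  11 | --0-1,0-0--,01-1-
  14 | -1110,01-1-
  15 | 01-1-  (sole → essential)
  16 | -0-00,-00--
  17 | --0-1,-00--
  18 | -00--  (sole → essential)
  19 | --0-1,-00--,10-11
  20 | -0-00,1-100
  25 | --0-1,11-01
  28 | 1-100,111-0,1110-
  29 | 11-01,1110-
  30 | -1110,111-0
Essential prime implicants: -00--, 0-0--, 01-1-

3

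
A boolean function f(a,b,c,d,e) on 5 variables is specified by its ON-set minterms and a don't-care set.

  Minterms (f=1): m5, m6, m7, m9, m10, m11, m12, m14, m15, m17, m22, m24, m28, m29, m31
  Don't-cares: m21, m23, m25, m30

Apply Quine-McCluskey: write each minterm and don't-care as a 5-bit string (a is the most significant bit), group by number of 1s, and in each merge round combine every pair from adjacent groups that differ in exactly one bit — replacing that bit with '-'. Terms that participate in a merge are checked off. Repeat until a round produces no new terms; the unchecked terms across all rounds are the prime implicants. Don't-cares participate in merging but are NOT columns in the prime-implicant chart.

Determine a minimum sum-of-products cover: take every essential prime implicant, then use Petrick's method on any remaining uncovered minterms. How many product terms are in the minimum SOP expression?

7

[col 0] 00101*, 00110*, 00111*, 01001*, 01010*, 01011*, 01100*, 01110*, 01111*, 10001*, 10101*, 10110*, 10111*, 11000*, 11001*, 11100*, 11101*, 11110*, 11111*
[col 1] -0101*, -0110*, -0111*, -1001, -1100*, -1110*, -1111*, 0-110*, 0-111*, 001-1*, 0011-*, 01-10*, 01-11*, 010-1, 0101-*, 011-0*, 0111-*, 1-001*, 1-101*, 1-110*, 1-111*, 10-01*, 101-1*, 1011-*, 11-00*, 11-01*, 1100-*, 111-0*, 111-1*, 1110-*, 1111-*
[col 2] --110*, --111*, -01-1, -011-*, -11-0, -111-*, 0-11-*, 01-1-, 1--01, 1-1-1, 1-11-*, 11-0-, 111--
[col 3] --11-
Prime implicants: --11-, -01-1, -1001, -11-0, 01-1-, 010-1, 1--01, 1-1-1, 11-0-, 111--
PI chart (minterm → PIs covering it):
  5 | -01-1  (sole → essential)
  6 | --11-  (sole → essential)
  7 | --11-,-01-1
  9 | -1001,010-1
  10 | 01-1-  (sole → essential)
  11 | 01-1-,010-1
  12 | -11-0  (sole → essential)
  14 | --11-,-11-0,01-1-
  15 | --11-,01-1-
  17 | 1--01  (sole → essential)
  22 | --11-  (sole → essential)
  24 | 11-0-  (sole → essential)
  28 | -11-0,11-0-,111--
  29 | 1--01,1-1-1,11-0-,111--
  31 | --11-,1-1-1,111--
Essential prime implicants: --11-, -01-1, -11-0, 01-1-, 1--01, 11-0-
Petrick residual → -1001
Minimum SOP uses 7 PIs: cd + b'ce + bc'd'e + bce' + a'bd + ad'e + abd'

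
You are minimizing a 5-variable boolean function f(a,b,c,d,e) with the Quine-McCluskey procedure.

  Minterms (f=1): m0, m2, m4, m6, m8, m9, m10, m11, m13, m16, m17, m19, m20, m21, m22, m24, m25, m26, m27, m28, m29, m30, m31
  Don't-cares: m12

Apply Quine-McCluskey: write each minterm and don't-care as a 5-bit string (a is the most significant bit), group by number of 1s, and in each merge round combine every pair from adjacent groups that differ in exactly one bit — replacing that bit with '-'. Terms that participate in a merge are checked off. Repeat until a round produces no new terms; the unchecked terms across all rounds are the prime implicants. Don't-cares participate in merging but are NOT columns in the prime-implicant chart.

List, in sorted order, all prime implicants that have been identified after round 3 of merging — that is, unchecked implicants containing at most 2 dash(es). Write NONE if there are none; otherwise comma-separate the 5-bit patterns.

size-2^0 implicants → 00000(✓)  00010(✓)  00100(✓)  00110(✓)  01000(✓)  01001(✓)  01010(✓)  01011(✓)  01100(✓)  01101(✓)  10000(✓)  10001(✓)  10011(✓)  10100(✓)  10101(✓)  10110(✓)  11000(✓)  11001(✓)  11010(✓)  11011(✓)  11100(✓)  11101(✓)  11110(✓)  11111(✓)
size-2^1 implicants → -0000(✓)  -0100(✓)  -0110(✓)  -1000(✓)  -1001(✓)  -1010(✓)  -1011(✓)  -1100(✓)  -1101(✓)  0-000(✓)  0-010(✓)  0-100(✓)  00-00(✓)  00-10(✓)  000-0(✓)  001-0(✓)  01-00(✓)  01-01(✓)  010-0(✓)  010-1(✓)  0100-(✓)  0101-(✓)  0110-(✓)  1-000(✓)  1-001(✓)  1-011(✓)  1-100(✓)  1-101(✓)  1-110(✓)  10-00(✓)  10-01(✓)  100-1(✓)  1000-(✓)  101-0(✓)  1010-(✓)  11-00(✓)  11-01(✓)  11-10(✓)  11-11(✓)  110-0(✓)  110-1(✓)  1100-(✓)  1101-(✓)  111-0(✓)  111-1(✓)  1110-(✓)  1111-(✓)
size-2^2 implicants → --000(✓)  --100(✓)  -0-00(✓)  -01-0  -1-00(✓)  -1-01(✓)  -10-0(✓)  -10-1(✓)  -100-(✓)  -101-(✓)  -110-(✓)  0--00(✓)  0-0-0  00--0  01-0-(✓)  010--(✓)  1--00(✓)  1--01(✓)  1-0-1  1-00-(✓)  1-1-0  1-10-(✓)  10-0-(✓)  11--0(✓)  11--1(✓)  11-0-(✓)  11-1-(✓)  110--(✓)  111--(✓)
size-2^3 implicants → ---00  -1-0-  -10--  1--0-  11---
Unchecked terms (primes): ---00, -01-0, -1-0-, -10--, 0-0-0, 00--0, 1--0-, 1-0-1, 1-1-0, 11---

-01-0, 0-0-0, 00--0, 1-0-1, 1-1-0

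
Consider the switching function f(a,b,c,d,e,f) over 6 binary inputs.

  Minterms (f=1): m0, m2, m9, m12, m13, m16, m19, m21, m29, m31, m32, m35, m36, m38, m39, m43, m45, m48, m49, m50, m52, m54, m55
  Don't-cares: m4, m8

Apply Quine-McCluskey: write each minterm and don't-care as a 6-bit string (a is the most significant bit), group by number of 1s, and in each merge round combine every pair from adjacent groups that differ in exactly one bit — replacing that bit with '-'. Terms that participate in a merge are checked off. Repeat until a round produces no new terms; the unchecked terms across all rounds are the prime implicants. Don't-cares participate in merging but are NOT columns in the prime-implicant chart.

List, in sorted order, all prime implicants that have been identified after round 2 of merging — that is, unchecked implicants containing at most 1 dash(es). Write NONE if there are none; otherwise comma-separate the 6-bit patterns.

-01101, 0-1101, 0000-0, 01-101, 010011, 0111-1, 10-011, 100-11, 11000-

Round 0: 000000✓ 000010✓ 000100✓ 001000✓ 001001✓ 001100✓ 001101✓ 010000✓ 010011 010101✓ 011101✓ 011111✓ 100000✓ 100011✓ 100100✓ 100110✓ 100111✓ 101011✓ 101101✓ 110000✓ 110001✓ 110010✓ 110100✓ 110110✓ 110111✓
Round 1: -00000✓ -00100✓ -01101 -10000✓ 0-0000✓ 0-1101 00-000✓ 00-100✓ 000-00✓ 0000-0 001-00✓ 001-01✓ 00100-✓ 00110-✓ 01-101 0111-1 1-0000✓ 1-0100✓ 1-0110✓ 1-0111✓ 10-011 100-00✓ 100-11 1001-0✓ 10011-✓ 110-00✓ 110-10✓ 1100-0✓ 11000- 1101-0✓ 11011-✓
Round 2: --0000 -00-00 00--00 001-0- 1-0-00 1-01-0 1-011- 110--0
PIs = {--0000, -00-00, -01101, 0-1101, 00--00, 0000-0, 001-0-, 01-101, 010011, 0111-1, 1-0-00, 1-01-0, 1-011-, 10-011, 100-11, 110--0, 11000-}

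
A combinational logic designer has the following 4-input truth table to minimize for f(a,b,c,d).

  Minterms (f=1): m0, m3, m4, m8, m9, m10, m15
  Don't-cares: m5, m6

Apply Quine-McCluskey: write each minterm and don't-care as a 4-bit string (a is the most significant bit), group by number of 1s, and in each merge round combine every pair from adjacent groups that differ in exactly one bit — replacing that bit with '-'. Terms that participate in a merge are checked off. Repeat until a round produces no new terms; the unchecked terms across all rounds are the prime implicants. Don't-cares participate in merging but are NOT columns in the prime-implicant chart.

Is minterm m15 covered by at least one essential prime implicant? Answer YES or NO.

YES

[col 0] 0000*, 0011, 0100*, 0101*, 0110*, 1000*, 1001*, 1010*, 1111
[col 1] -000, 0-00, 01-0, 010-, 10-0, 100-
Prime implicants: -000, 0-00, 0011, 01-0, 010-, 10-0, 100-, 1111
PI chart (minterm → PIs covering it):
  0 | -000,0-00
  3 | 0011  (sole → essential)
  4 | 0-00,01-0,010-
  8 | -000,10-0,100-
  9 | 100-  (sole → essential)
  10 | 10-0  (sole → essential)
  15 | 1111  (sole → essential)
Essential prime implicants: 0011, 10-0, 100-, 1111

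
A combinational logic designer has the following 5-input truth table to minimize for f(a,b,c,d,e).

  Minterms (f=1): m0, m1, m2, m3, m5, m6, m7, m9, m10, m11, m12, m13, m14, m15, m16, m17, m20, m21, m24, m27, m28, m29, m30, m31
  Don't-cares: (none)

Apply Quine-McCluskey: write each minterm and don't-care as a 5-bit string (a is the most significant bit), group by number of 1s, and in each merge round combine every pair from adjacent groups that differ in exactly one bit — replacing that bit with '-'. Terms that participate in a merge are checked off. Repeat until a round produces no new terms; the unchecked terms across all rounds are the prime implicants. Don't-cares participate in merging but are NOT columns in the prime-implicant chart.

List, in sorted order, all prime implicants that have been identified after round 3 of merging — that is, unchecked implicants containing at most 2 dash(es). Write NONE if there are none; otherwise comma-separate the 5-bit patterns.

--101, -0-01, -000-, -1-11, 000--, 1--00, 1-10-, 10-0-

size-2^0 implicants → 00000(✓)  00001(✓)  00010(✓)  00011(✓)  00101(✓)  00110(✓)  00111(✓)  01001(✓)  01010(✓)  01011(✓)  01100(✓)  01101(✓)  01110(✓)  01111(✓)  10000(✓)  10001(✓)  10100(✓)  10101(✓)  11000(✓)  11011(✓)  11100(✓)  11101(✓)  11110(✓)  11111(✓)
size-2^1 implicants → -0000(✓)  -0001(✓)  -0101(✓)  -1011(✓)  -1100(✓)  -1101(✓)  -1110(✓)  -1111(✓)  0-001(✓)  0-010(✓)  0-011(✓)  0-101(✓)  0-110(✓)  0-111(✓)  00-01(✓)  00-10(✓)  00-11(✓)  000-0(✓)  000-1(✓)  0000-(✓)  0001-(✓)  001-1(✓)  0011-(✓)  01-01(✓)  01-10(✓)  01-11(✓)  010-1(✓)  0101-(✓)  011-0(✓)  011-1(✓)  0110-(✓)  0111-(✓)  1-000(✓)  1-100(✓)  1-101(✓)  10-00(✓)  10-01(✓)  1000-(✓)  1010-(✓)  11-00(✓)  11-11(✓)  111-0(✓)  111-1(✓)  1110-(✓)  1111-(✓)
size-2^2 implicants → --101  -0-01  -000-  -1-11  -11-0(✓)  -11-1(✓)  -110-(✓)  -111-(✓)  0--01(✓)  0--10(✓)  0--11(✓)  0-0-1(✓)  0-01-(✓)  0-1-1(✓)  0-11-(✓)  00--1(✓)  00-1-(✓)  000--  01--1(✓)  01-1-(✓)  011--(✓)  1--00  1-10-  10-0-  111--(✓)
size-2^3 implicants → -11--  0---1  0--1-
Unchecked terms (primes): --101, -0-01, -000-, -1-11, -11--, 0---1, 0--1-, 000--, 1--00, 1-10-, 10-0-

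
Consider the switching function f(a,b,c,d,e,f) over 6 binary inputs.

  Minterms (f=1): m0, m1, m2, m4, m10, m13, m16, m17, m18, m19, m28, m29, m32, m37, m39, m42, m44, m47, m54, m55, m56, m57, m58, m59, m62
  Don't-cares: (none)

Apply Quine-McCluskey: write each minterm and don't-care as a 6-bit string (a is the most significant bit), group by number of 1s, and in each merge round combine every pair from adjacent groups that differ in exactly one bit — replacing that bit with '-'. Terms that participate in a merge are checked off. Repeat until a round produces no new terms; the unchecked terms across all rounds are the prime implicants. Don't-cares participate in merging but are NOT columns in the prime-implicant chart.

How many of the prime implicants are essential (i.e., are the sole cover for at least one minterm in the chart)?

[col 0] 000000*, 000001*, 000010*, 000100*, 001010*, 001101*, 010000*, 010001*, 010010*, 010011*, 011100*, 011101*, 100000*, 100101*, 100111*, 101010*, 101100, 101111*, 110110*, 110111*, 111000*, 111001*, 111010*, 111011*, 111110*
[col 1] -00000, -01010, 0-0000*, 0-0001*, 0-0010*, 0-1101, 00-010, 000-00, 0000-0*, 00000-*, 0100-0*, 0100-1*, 01000-*, 01001-*, 01110-, 1-0111, 1-1010, 10-111, 1001-1, 11-110, 11011-, 111-10, 1110-0*, 1110-1*, 11100-*, 11101-*
[col 2] 0-00-0, 0-000-, 0100--, 1110--
Prime implicants: -00000, -01010, 0-00-0, 0-000-, 0-1101, 00-010, 000-00, 0100--, 01110-, 1-0111, 1-1010, 10-111, 1001-1, 101100, 11-110, 11011-, 111-10, 1110--
PI chart (minterm → PIs covering it):
  0 | -00000,0-00-0,0-000-,000-00
  1 | 0-000-  (sole → essential)
  2 | 0-00-0,00-010
  4 | 000-00  (sole → essential)
  10 | -01010,00-010
  13 | 0-1101  (sole → essential)
  16 | 0-00-0,0-000-,0100--
  17 | 0-000-,0100--
  18 | 0-00-0,0100--
  19 | 0100--  (sole → essential)
  28 | 01110-  (sole → essential)
  29 | 0-1101,01110-
  32 | -00000  (sole → essential)
  37 | 1001-1  (sole → essential)
  39 | 1-0111,10-111,1001-1
  42 | -01010,1-1010
  44 | 101100  (sole → essential)
  47 | 10-111  (sole → essential)
  54 | 11-110,11011-
  55 | 1-0111,11011-
  56 | 1110--  (sole → essential)
  57 | 1110--  (sole → essential)
  58 | 1-1010,111-10,1110--
  59 | 1110--  (sole → essential)
  62 | 11-110,111-10
Essential prime implicants: -00000, 0-000-, 0-1101, 000-00, 0100--, 01110-, 10-111, 1001-1, 101100, 1110--

10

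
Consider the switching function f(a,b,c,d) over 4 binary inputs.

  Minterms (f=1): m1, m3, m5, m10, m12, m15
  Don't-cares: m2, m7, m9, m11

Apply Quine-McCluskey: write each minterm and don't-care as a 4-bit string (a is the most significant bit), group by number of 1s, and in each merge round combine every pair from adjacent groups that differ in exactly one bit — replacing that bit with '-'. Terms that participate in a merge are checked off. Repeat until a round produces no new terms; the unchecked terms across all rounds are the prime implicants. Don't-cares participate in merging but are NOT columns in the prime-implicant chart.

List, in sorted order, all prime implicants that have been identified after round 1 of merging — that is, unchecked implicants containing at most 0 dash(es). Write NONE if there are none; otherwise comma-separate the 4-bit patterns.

1100

size-2^0 implicants → 0001(✓)  0010(✓)  0011(✓)  0101(✓)  0111(✓)  1001(✓)  1010(✓)  1011(✓)  1100  1111(✓)
size-2^1 implicants → -001(✓)  -010(✓)  -011(✓)  -111(✓)  0-01(✓)  0-11(✓)  00-1(✓)  001-(✓)  01-1(✓)  1-11(✓)  10-1(✓)  101-(✓)
size-2^2 implicants → --11  -0-1  -01-  0--1
Unchecked terms (primes): --11, -0-1, -01-, 0--1, 1100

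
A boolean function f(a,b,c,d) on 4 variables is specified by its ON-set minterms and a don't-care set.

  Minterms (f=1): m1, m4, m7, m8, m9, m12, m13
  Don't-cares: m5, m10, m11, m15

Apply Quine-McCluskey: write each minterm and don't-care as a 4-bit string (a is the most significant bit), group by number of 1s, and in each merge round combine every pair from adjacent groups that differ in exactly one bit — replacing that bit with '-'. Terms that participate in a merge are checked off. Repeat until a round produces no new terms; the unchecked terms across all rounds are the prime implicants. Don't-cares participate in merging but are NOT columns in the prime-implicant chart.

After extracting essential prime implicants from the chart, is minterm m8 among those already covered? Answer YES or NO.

NO

size-2^0 implicants → 0001(✓)  0100(✓)  0101(✓)  0111(✓)  1000(✓)  1001(✓)  1010(✓)  1011(✓)  1100(✓)  1101(✓)  1111(✓)
size-2^1 implicants → -001(✓)  -100(✓)  -101(✓)  -111(✓)  0-01(✓)  01-1(✓)  010-(✓)  1-00(✓)  1-01(✓)  1-11(✓)  10-0(✓)  10-1(✓)  100-(✓)  101-(✓)  11-1(✓)  110-(✓)
size-2^2 implicants → --01  -1-1  -10-  1--1  1-0-  10--
Unchecked terms (primes): --01, -1-1, -10-, 1--1, 1-0-, 10--
Minterm coverage:
  m1 ⊆ --01 [E]
  m4 ⊆ -10- [E]
  m7 ⊆ -1-1 [E]
  m8 ⊆ 1-0-,10--
  m9 ⊆ --01,1--1,1-0-,10--
  m12 ⊆ -10-,1-0-
  m13 ⊆ --01,-1-1,-10-,1--1,1-0-
E = {--01, -1-1, -10-}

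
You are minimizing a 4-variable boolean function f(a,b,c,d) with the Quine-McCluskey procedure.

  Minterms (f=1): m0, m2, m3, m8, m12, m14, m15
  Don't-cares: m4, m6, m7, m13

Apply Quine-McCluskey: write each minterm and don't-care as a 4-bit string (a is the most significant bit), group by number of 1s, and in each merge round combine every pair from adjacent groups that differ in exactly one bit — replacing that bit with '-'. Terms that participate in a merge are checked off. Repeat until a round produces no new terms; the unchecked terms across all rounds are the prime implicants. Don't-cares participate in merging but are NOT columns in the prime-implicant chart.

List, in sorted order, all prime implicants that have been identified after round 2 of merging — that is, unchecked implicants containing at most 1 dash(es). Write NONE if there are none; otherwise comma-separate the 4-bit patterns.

NONE

[col 0] 0000*, 0010*, 0011*, 0100*, 0110*, 0111*, 1000*, 1100*, 1101*, 1110*, 1111*
[col 1] -000*, -100*, -110*, -111*, 0-00*, 0-10*, 0-11*, 00-0*, 001-*, 01-0*, 011-*, 1-00*, 11-0*, 11-1*, 110-*, 111-*
[col 2] --00, -1-0, -11-, 0--0, 0-1-, 11--
Prime implicants: --00, -1-0, -11-, 0--0, 0-1-, 11--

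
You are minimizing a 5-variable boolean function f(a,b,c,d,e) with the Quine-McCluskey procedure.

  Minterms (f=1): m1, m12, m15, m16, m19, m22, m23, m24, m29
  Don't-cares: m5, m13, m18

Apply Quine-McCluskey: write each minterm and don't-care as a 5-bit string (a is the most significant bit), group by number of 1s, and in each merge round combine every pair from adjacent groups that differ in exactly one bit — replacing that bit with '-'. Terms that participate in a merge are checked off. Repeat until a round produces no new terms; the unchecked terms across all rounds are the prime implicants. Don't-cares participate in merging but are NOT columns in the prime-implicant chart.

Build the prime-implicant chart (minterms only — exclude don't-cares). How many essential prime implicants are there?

6

Round 0: 00001✓ 00101✓ 01100✓ 01101✓ 01111✓ 10000✓ 10010✓ 10011✓ 10110✓ 10111✓ 11000✓ 11101✓
Round 1: -1101 0-101 00-01 011-1 0110- 1-000 10-10✓ 10-11✓ 100-0 1001-✓ 1011-✓
Round 2: 10-1-
PIs = {-1101, 0-101, 00-01, 011-1, 0110-, 1-000, 10-1-, 100-0}
Coverage chart:
  m1: 00-01 ←essential
  m12: 0110- ←essential
  m15: 011-1 ←essential
  m16: 1-000,100-0
  m19: 10-1- ←essential
  m22: 10-1- ←essential
  m23: 10-1- ←essential
  m24: 1-000 ←essential
  m29: -1101 ←essential
Essential: -1101, 00-01, 011-1, 0110-, 1-000, 10-1-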